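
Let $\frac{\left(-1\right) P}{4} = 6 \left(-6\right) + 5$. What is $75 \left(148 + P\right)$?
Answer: $20400$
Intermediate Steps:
$P = 124$ ($P = - 4 \left(6 \left(-6\right) + 5\right) = - 4 \left(-36 + 5\right) = \left(-4\right) \left(-31\right) = 124$)
$75 \left(148 + P\right) = 75 \left(148 + 124\right) = 75 \cdot 272 = 20400$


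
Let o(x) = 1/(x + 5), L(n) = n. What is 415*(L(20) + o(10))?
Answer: 24983/3 ≈ 8327.7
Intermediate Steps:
o(x) = 1/(5 + x)
415*(L(20) + o(10)) = 415*(20 + 1/(5 + 10)) = 415*(20 + 1/15) = 415*(301/15) = 24983/3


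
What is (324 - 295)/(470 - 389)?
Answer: 29/81 ≈ 0.35802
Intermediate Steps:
(324 - 295)/(470 - 389) = 29/81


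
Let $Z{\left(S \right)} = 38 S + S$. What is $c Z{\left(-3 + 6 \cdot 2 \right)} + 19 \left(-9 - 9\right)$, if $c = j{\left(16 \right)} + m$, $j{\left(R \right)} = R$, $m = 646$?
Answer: $232020$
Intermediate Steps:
$Z{\left(S \right)} = 39 S$
$c = 662$ ($c = 16 + 646 = 662$)
$c Z{\left(-3 + 6 \cdot 2 \right)} + 19 \left(-9 - 9\right) = 662 \cdot 39 \left(-3 + 6 \cdot 2\right) + 19 \left(-9 - 9\right) = 662 \cdot 39 \left(-3 + 12\right) + 19 \left(-18\right) = 662 \cdot 39 \cdot 9 - 342 = 662 \cdot 351 - 342 = 232362 - 342 = 232020$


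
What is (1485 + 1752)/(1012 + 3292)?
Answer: 3237/4304 ≈ 0.75209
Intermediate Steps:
(1485 + 1752)/(1012 + 3292) = 3237/4304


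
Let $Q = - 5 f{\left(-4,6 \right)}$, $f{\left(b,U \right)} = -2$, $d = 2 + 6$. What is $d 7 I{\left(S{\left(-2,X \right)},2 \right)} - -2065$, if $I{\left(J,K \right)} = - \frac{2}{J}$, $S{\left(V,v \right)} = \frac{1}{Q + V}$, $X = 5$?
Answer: $1169$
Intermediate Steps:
$d = 8$
$Q = 10$ ($Q = \left(-5\right) \left(-2\right) = 10$)
$S{\left(V,v \right)} = \frac{1}{10 + V}$
$d 7 I{\left(S{\left(-2,X \right)},2 \right)} - -2065 = 8 \cdot 7 \left(- \frac{2}{\frac{1}{10 - 2}}\right) - -2065 = 56 \left(- \frac{2}{\frac{1}{8}}\right) + 2065 = 56 \left(- 2 \frac{1}{\frac{1}{8}}\right) + 2065 = 56 \left(\left(-2\right) 8\right) + 2065 = 56 \left(-16\right) + 2065 = -896 + 2065 = 1169$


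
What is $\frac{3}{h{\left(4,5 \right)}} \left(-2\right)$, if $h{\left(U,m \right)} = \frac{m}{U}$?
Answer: $- \frac{24}{5} \approx -4.8$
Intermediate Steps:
$\frac{3}{h{\left(4,5 \right)}} \left(-2\right) = \frac{3}{5 \cdot \frac{1}{4}} \left(-2\right) = \frac{3}{\frac{5}{4}} \left(-2\right) = 3 \cdot \frac{4}{5} \left(-2\right) = \frac{12}{5} \left(-2\right) = - \frac{24}{5}$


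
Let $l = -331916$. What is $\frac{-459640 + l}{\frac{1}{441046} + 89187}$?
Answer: $- \frac{349112607576}{39335569603} \approx -8.8752$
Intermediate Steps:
$\frac{-459640 + l}{\frac{1}{441046} + 89187} = \frac{-459640 - 331916}{\frac{1}{441046} + 89187} = - \frac{791556}{\frac{1}{441046} + 89187} = - \frac{791556}{\frac{39335569603}{441046}} = \left(-791556\right) \frac{441046}{39335569603} = - \frac{349112607576}{39335569603}$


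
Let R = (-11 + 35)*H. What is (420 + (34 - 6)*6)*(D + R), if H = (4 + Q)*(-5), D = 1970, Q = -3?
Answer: 1087800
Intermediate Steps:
H = -5 (H = (4 - 3)*(-5) = 1*(-5) = -5)
R = -120 (R = (-11 + 35)*(-5) = 24*(-5) = -120)
(420 + (34 - 6)*6)*(D + R) = (420 + (34 - 6)*6)*(1970 - 120) = (420 + 28*6)*1850 = (420 + 168)*1850 = 588*1850 = 1087800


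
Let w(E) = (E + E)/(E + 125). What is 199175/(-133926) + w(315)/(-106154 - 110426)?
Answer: -613461727/412492080 ≈ -1.4872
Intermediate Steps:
w(E) = 2*E/(125 + E) (w(E) = (2*E)/(125 + E) = 2*E/(125 + E))
199175/(-133926) + w(315)/(-106154 - 110426) = 199175/(-133926) + (2*315/(125 + 315))/(-106154 - 110426) = 199175*(-1/133926) + (2*315/440)/(-216580) = -199175/133926 + (2*315*(1/440))*(-1/216580) = -199175/133926 + (63/44)*(-1/216580) = -199175/133926 - 9/1361360 = -613461727/412492080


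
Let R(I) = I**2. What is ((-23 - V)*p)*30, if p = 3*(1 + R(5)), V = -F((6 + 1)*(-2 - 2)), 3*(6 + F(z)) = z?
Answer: -89700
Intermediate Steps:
F(z) = -6 + z/3
V = 46/3 (V = -(-6 + ((6 + 1)*(-2 - 2))/3) = -(-6 + (7*(-4))/3) = -(-6 + (1/3)*(-28)) = -(-6 - 28/3) = -1*(-46/3) = 46/3 ≈ 15.333)
p = 78 (p = 3*(1 + 5**2) = 3*(1 + 25) = 3*26 = 78)
((-23 - V)*p)*30 = ((-23 - 1*46/3)*78)*30 = ((-23 - 46/3)*78)*30 = -115/3*78*30 = -2990*30 = -89700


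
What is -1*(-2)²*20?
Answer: -80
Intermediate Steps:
-1*(-2)²*20 = -1*4*20 = -4*20 = -80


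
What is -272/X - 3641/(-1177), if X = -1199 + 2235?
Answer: 78453/27713 ≈ 2.8309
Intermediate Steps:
X = 1036
-272/X - 3641/(-1177) = -272/1036 - 3641/(-1177) = -272*1/1036 - 3641*(-1/1177) = -68/259 + 331/107 = 78453/27713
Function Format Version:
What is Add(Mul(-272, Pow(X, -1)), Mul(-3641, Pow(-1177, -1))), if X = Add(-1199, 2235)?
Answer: Rational(78453, 27713) ≈ 2.8309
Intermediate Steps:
X = 1036
Add(Mul(-272, Pow(X, -1)), Mul(-3641, Pow(-1177, -1))) = Add(Mul(-272, Pow(1036, -1)), Mul(-3641, Pow(-1177, -1))) = Add(Mul(-272, Rational(1, 1036)), Mul(-3641, Rational(-1, 1177))) = Add(Rational(-68, 259), Rational(331, 107)) = Rational(78453, 27713)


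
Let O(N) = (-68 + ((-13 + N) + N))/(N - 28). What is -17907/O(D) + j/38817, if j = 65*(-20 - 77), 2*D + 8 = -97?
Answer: -37304268173/4813308 ≈ -7750.2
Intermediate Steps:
D = -105/2 (D = -4 + (½)*(-97) = -4 - 97/2 = -105/2 ≈ -52.500)
O(N) = (-81 + 2*N)/(-28 + N) (O(N) = (-68 + (-13 + 2*N))/(-28 + N) = (-81 + 2*N)/(-28 + N))
j = -6305 (j = 65*(-97) = -6305)
-17907/O(D) + j/38817 = -17907*(-28 - 105/2)/(-81 + 2*(-105/2)) - 6305/38817 = -17907*(-161/(2*(-81 - 105))) - 6305*1/38817 = -17907/((-2/161*(-186))) - 6305/38817 = -17907/372/161 - 6305/38817 = -17907*161/372 - 6305/38817 = -961009/124 - 6305/38817 = -37304268173/4813308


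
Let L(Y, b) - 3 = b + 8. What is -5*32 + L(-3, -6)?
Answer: -155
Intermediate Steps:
L(Y, b) = 11 + b (L(Y, b) = 3 + (b + 8) = 3 + (8 + b) = 11 + b)
-5*32 + L(-3, -6) = -5*32 + (11 - 6) = -160 + 5 = -155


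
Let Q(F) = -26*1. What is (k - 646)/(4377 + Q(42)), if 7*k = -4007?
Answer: -8529/30457 ≈ -0.28003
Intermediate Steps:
k = -4007/7 (k = (⅐)*(-4007) = -4007/7 ≈ -572.43)
Q(F) = -26
(k - 646)/(4377 + Q(42)) = (-4007/7 - 646)/(4377 - 26) = -8529/7/4351 = -8529/7*1/4351 = -8529/30457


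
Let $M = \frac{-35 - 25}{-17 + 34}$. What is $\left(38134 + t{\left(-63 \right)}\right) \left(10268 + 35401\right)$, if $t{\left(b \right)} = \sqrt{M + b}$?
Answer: $1741541646 + \frac{45669 i \sqrt{19227}}{17} \approx 1.7415 \cdot 10^{9} + 3.725 \cdot 10^{5} i$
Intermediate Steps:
$M = - \frac{60}{17} \approx -3.5294$
$t{\left(b \right)} = \sqrt{- \frac{60}{17} + b}$
$\left(38134 + t{\left(-63 \right)}\right) \left(10268 + 35401\right) = \left(38134 + \frac{\sqrt{-1020 + 289 \left(-63\right)}}{17}\right) \left(10268 + 35401\right) = \left(38134 + \frac{\sqrt{-1020 - 18207}}{17}\right) 45669 = \left(38134 + \frac{\sqrt{-19227}}{17}\right) 45669 = \left(38134 + \frac{i \sqrt{19227}}{17}\right) 45669 = 1741541646 + \frac{45669 i \sqrt{19227}}{17}$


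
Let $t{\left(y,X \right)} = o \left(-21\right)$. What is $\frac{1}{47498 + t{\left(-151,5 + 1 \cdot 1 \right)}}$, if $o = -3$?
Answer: $\frac{1}{47561} \approx 2.1026 \cdot 10^{-5}$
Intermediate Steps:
$t{\left(y,X \right)} = 63$ ($t{\left(y,X \right)} = \left(-3\right) \left(-21\right) = 63$)
$\frac{1}{47498 + t{\left(-151,5 + 1 \cdot 1 \right)}} = \frac{1}{47498 + 63} = \frac{1}{47561}$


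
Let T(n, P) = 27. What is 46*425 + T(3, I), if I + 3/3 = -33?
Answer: 19577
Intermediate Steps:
I = -34 (I = -1 - 33 = -34)
46*425 + T(3, I) = 46*425 + 27 = 19550 + 27 = 19577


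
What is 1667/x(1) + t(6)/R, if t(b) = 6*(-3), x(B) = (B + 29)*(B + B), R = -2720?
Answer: 113383/4080 ≈ 27.790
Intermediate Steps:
x(B) = 2*B*(29 + B) (x(B) = (29 + B)*(2*B) = 2*B*(29 + B))
t(b) = -18
1667/x(1) + t(6)/R = 1667/((2*1*(29 + 1))) - 18/(-2720) = 1667/((2*1*30)) - 18*(-1/2720) = 1667/60 + 9/1360 = 113383/4080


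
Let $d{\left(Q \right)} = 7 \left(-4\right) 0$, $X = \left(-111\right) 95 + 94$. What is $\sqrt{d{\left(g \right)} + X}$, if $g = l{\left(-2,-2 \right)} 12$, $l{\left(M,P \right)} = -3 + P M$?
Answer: $i \sqrt{10451} \approx 102.23 i$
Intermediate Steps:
$l{\left(M,P \right)} = -3 + M P$
$X = -10451$ ($X = -10545 + 94 = -10451$)
$g = 12$ ($g = \left(-3 - -4\right) 12 = \left(-3 + 4\right) 12 = 1 \cdot 12 = 12$)
$d{\left(Q \right)} = 0$ ($d{\left(Q \right)} = \left(-28\right) 0 = 0$)
$\sqrt{d{\left(g \right)} + X} = \sqrt{0 - 10451} = \sqrt{-10451} = i \sqrt{10451}$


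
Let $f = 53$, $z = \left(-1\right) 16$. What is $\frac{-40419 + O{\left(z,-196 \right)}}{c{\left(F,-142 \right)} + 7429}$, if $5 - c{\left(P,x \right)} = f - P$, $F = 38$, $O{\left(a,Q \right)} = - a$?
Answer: $- \frac{40403}{7419} \approx -5.4459$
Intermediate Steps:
$z = -16$
$c{\left(P,x \right)} = -48 + P$ ($c{\left(P,x \right)} = 5 - \left(53 - P\right) = 5 + \left(-53 + P\right) = -48 + P$)
$\frac{-40419 + O{\left(z,-196 \right)}}{c{\left(F,-142 \right)} + 7429} = \frac{-40419 - -16}{\left(-48 + 38\right) + 7429} = \frac{-40419 + 16}{-10 + 7429} = - \frac{40403}{7419}$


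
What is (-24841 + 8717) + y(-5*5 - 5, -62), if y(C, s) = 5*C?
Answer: -16274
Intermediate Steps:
(-24841 + 8717) + y(-5*5 - 5, -62) = (-24841 + 8717) + 5*(-5*5 - 5) = -16124 + 5*(-25 - 5) = -16124 + 5*(-30) = -16124 - 150 = -16274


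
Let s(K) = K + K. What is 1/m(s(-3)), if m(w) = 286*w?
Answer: -1/1716 ≈ -0.00058275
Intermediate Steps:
s(K) = 2*K
1/m(s(-3)) = 1/(286*(2*(-3))) = 1/(286*(-6)) = 1/(-1716) = -1/1716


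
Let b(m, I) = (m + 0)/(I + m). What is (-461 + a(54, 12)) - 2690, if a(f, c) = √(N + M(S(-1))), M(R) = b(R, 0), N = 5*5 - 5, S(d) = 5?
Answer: -3151 + √21 ≈ -3146.4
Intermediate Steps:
N = 20 (N = 25 - 5 = 20)
b(m, I) = m/(I + m)
M(R) = 1 (M(R) = R/(0 + R) = R/R = 1)
a(f, c) = √21 (a(f, c) = √(20 + 1) = √21)
(-461 + a(54, 12)) - 2690 = (-461 + √21) - 2690 = -3151 + √21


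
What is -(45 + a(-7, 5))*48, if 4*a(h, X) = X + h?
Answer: -2136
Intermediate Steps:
a(h, X) = X/4 + h/4 (a(h, X) = (X + h)/4 = X/4 + h/4)
-(45 + a(-7, 5))*48 = -(45 + ((¼)*5 + (¼)*(-7)))*48 = -(45 + (5/4 - 7/4))*48 = -(45 - ½)*48 = -89*48/2 = -1*2136 = -2136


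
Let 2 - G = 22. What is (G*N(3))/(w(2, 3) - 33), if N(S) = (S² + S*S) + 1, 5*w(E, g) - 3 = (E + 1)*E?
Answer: 475/39 ≈ 12.179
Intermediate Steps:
G = -20 (G = 2 - 1*22 = 2 - 22 = -20)
w(E, g) = ⅗ + E*(1 + E)/5 (w(E, g) = ⅗ + ((E + 1)*E)/5 = ⅗ + ((1 + E)*E)/5 = ⅗ + (E*(1 + E))/5 = ⅗ + E*(1 + E)/5)
N(S) = 1 + 2*S² (N(S) = (S² + S²) + 1 = 2*S² + 1 = 1 + 2*S²)
(G*N(3))/(w(2, 3) - 33) = (-20*(1 + 2*3²))/((⅗ + (⅕)*2 + (⅕)*2²) - 33) = (-20*(1 + 2*9))/((⅗ + ⅖ + (⅕)*4) - 33) = (-20*(1 + 18))/((⅗ + ⅖ + ⅘) - 33) = (-20*19)/(9/5 - 33) = -380/(-156/5) = -380*(-5/156) = 475/39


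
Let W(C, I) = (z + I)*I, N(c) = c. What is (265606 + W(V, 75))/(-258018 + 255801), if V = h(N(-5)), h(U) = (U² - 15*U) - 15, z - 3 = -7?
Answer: -270931/2217 ≈ -122.21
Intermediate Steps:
z = -4 (z = 3 - 7 = -4)
h(U) = -15 + U² - 15*U
V = 85 (V = -15 + (-5)² - 15*(-5) = -15 + 25 + 75 = 85)
W(C, I) = I*(-4 + I) (W(C, I) = (-4 + I)*I = I*(-4 + I))
(265606 + W(V, 75))/(-258018 + 255801) = (265606 + 75*(-4 + 75))/(-258018 + 255801) = (265606 + 75*71)/(-2217) = (265606 + 5325)*(-1/2217) = 270931*(-1/2217) = -270931/2217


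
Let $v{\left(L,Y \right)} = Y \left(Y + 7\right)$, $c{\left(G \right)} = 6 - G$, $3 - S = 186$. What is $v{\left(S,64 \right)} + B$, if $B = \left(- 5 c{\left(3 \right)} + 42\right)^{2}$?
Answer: $5273$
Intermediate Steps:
$S = -183$ ($S = 3 - 186 = -183$)
$B = 729$ ($B = \left(- 5 \left(6 - 3\right) + 42\right)^{2} = \left(\left(-5\right) 3 + 42\right)^{2} = \left(-15 + 42\right)^{2} = 27^{2} = 729$)
$v{\left(L,Y \right)} = Y \left(7 + Y\right)$
$v{\left(S,64 \right)} + B = 64 \left(7 + 64\right) + 729 = 64 \cdot 71 + 729 = 4544 + 729 = 5273$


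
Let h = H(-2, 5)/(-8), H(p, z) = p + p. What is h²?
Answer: ¼ ≈ 0.25000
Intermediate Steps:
H(p, z) = 2*p
h = ½ (h = (2*(-2))/(-8) = -4*(-⅛) = ½ ≈ 0.50000)
h² = (½)² = ¼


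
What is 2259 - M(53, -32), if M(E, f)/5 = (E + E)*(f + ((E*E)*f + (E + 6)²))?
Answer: 45814929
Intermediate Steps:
M(E, f) = 10*E*(f + (6 + E)² + f*E²) (M(E, f) = 5*((E + E)*(f + ((E*E)*f + (E + 6)²))) = 5*((2*E)*(f + (E²*f + (6 + E)²))) = 5*((2*E)*(f + (f*E² + (6 + E)²))) = 5*((2*E)*(f + ((6 + E)² + f*E²))) = 5*((2*E)*(f + (6 + E)² + f*E²)) = 5*(2*E*(f + (6 + E)² + f*E²)) = 10*E*(f + (6 + E)² + f*E²))
2259 - M(53, -32) = 2259 - 10*53*(-32 + (6 + 53)² - 32*53²) = 2259 - 10*53*(-32 + 59² - 32*2809) = 2259 - 10*53*(-32 + 3481 - 89888) = 2259 - 10*53*(-86439) = 2259 - 1*(-45812670) = 2259 + 45812670 = 45814929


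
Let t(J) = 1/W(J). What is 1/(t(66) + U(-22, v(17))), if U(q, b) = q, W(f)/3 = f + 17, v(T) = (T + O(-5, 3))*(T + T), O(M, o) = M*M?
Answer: -249/5477 ≈ -0.045463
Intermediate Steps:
O(M, o) = M**2
v(T) = 2*T*(25 + T) (v(T) = (T + (-5)**2)*(T + T) = (T + 25)*(2*T) = (25 + T)*(2*T) = 2*T*(25 + T))
W(f) = 51 + 3*f (W(f) = 3*(f + 17) = 3*(17 + f) = 51 + 3*f)
t(J) = 1/(51 + 3*J)
1/(t(66) + U(-22, v(17))) = 1/(1/(3*(17 + 66)) - 22) = 1/((1/3)/83 - 22) = 1/((1/3)*(1/83) - 22) = 1/(1/249 - 22) = 1/(-5477/249) = -249/5477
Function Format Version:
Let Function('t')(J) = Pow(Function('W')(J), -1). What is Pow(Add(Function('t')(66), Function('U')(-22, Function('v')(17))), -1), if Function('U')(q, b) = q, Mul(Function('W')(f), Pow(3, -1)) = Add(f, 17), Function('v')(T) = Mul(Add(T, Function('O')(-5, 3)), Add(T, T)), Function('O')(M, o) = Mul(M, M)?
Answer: Rational(-249, 5477) ≈ -0.045463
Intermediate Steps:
Function('O')(M, o) = Pow(M, 2)
Function('v')(T) = Mul(2, T, Add(25, T)) (Function('v')(T) = Mul(Add(T, Pow(-5, 2)), Add(T, T)) = Mul(Add(T, 25), Mul(2, T)) = Mul(Add(25, T), Mul(2, T)) = Mul(2, T, Add(25, T)))
Function('W')(f) = Add(51, Mul(3, f)) (Function('W')(f) = Mul(3, Add(f, 17)) = Mul(3, Add(17, f)) = Add(51, Mul(3, f)))
Function('t')(J) = Pow(Add(51, Mul(3, J)), -1)
Pow(Add(Function('t')(66), Function('U')(-22, Function('v')(17))), -1) = Pow(Add(Mul(Rational(1, 3), Pow(Add(17, 66), -1)), -22), -1) = Pow(Add(Mul(Rational(1, 3), Pow(83, -1)), -22), -1) = Pow(Add(Mul(Rational(1, 3), Rational(1, 83)), -22), -1) = Pow(Add(Rational(1, 249), -22), -1) = Pow(Rational(-5477, 249), -1) = Rational(-249, 5477)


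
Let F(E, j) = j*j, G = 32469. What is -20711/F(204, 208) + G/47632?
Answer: 2010733/9907456 ≈ 0.20295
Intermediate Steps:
F(E, j) = j**2
-20711/F(204, 208) + G/47632 = -20711/(208**2) + 32469/47632 = -20711/43264 + 32469*(1/47632) = -20711*1/43264 + 32469/47632 = -20711/43264 + 32469/47632 = 2010733/9907456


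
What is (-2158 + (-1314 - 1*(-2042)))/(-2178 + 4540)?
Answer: -715/1181 ≈ -0.60542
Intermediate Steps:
(-2158 + (-1314 - 1*(-2042)))/(-2178 + 4540) = (-2158 + (-1314 + 2042))/2362 = (-2158 + 728)*(1/2362) = -1430*1/2362 = -715/1181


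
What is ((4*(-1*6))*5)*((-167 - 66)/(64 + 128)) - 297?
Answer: -1211/8 ≈ -151.38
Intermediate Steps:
((4*(-1*6))*5)*((-167 - 66)/(64 + 128)) - 297 = ((4*(-6))*5)*(-233/192) - 297 = (-24*5)*(-233*1/192) - 297 = -120*(-233/192) - 297 = 1165/8 - 297 = -1211/8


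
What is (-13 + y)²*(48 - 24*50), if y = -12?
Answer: -720000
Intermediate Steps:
(-13 + y)²*(48 - 24*50) = (-13 - 12)²*(48 - 24*50) = (-25)²*(48 - 1200) = 625*(-1152) = -720000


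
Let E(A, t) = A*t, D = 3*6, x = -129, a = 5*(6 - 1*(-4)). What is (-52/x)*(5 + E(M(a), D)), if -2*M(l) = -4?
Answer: 2132/129 ≈ 16.527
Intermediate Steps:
a = 50 (a = 5*(6 + 4) = 5*10 = 50)
M(l) = 2 (M(l) = -1/2*(-4) = 2)
D = 18
(-52/x)*(5 + E(M(a), D)) = (-52/(-129))*(5 + 2*18) = (-52*(-1/129))*(5 + 36) = (52/129)*41 = 2132/129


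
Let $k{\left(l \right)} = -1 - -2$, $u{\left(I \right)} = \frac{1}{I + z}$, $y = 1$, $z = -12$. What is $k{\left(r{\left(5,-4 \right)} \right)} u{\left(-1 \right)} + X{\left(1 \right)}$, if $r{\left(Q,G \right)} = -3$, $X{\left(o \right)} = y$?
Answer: $\frac{12}{13} \approx 0.92308$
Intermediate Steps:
$X{\left(o \right)} = 1$
$u{\left(I \right)} = \frac{1}{-12 + I}$ ($u{\left(I \right)} = \frac{1}{I - 12} = \frac{1}{-12 + I}$)
$k{\left(l \right)} = 1$ ($k{\left(l \right)} = -1 + 2 = 1$)
$k{\left(r{\left(5,-4 \right)} \right)} u{\left(-1 \right)} + X{\left(1 \right)} = 1 \frac{1}{-12 - 1} + 1 = 1 \frac{1}{-13} + 1 = 1 \left(- \frac{1}{13}\right) + 1 = - \frac{1}{13} + 1 = \frac{12}{13}$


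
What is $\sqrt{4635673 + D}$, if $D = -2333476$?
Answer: $\sqrt{2302197} \approx 1517.3$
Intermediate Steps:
$\sqrt{4635673 + D} = \sqrt{4635673 - 2333476} = \sqrt{2302197}$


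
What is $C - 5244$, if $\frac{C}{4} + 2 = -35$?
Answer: $-5392$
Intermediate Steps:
$C = -148$ ($C = -8 + 4 \left(-35\right) = -8 - 140 = -148$)
$C - 5244 = -148 - 5244 = -5392$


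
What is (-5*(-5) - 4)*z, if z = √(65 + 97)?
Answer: 189*√2 ≈ 267.29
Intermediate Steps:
z = 9*√2 (z = √162 = 9*√2 ≈ 12.728)
(-5*(-5) - 4)*z = (-5*(-5) - 4)*(9*√2) = (25 - 4)*(9*√2) = 21*(9*√2) = 189*√2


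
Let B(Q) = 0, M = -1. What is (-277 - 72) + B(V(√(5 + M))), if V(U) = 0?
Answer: -349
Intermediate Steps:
(-277 - 72) + B(V(√(5 + M))) = (-277 - 72) + 0 = -349 + 0 = -349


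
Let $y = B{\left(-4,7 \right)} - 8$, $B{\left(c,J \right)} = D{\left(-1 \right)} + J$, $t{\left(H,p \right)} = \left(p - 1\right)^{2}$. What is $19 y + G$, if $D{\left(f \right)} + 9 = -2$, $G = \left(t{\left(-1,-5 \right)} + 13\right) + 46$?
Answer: $-133$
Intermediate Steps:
$t{\left(H,p \right)} = \left(-1 + p\right)^{2}$
$G = 95$ ($G = \left(\left(-1 - 5\right)^{2} + 13\right) + 46 = \left(\left(-6\right)^{2} + 13\right) + 46 = \left(36 + 13\right) + 46 = 49 + 46 = 95$)
$D{\left(f \right)} = -11$ ($D{\left(f \right)} = -9 - 2 = -11$)
$B{\left(c,J \right)} = -11 + J$
$y = -12$ ($y = \left(-11 + 7\right) - 8 = -4 - 8 = -12$)
$19 y + G = 19 \left(-12\right) + 95 = -228 + 95 = -133$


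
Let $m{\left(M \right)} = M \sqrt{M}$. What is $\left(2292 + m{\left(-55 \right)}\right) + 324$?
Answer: $2616 - 55 i \sqrt{55} \approx 2616.0 - 407.89 i$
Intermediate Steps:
$m{\left(M \right)} = M^{\frac{3}{2}}$
$\left(2292 + m{\left(-55 \right)}\right) + 324 = \left(2292 + \left(-55\right)^{\frac{3}{2}}\right) + 324 = \left(2292 - 55 i \sqrt{55}\right) + 324 = 2616 - 55 i \sqrt{55}$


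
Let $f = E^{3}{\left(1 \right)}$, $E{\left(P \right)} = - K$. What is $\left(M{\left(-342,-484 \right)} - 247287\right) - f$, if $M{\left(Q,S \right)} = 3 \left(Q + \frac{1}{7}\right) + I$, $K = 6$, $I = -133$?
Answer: $- \frac{1737607}{7} \approx -2.4823 \cdot 10^{5}$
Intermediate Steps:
$M{\left(Q,S \right)} = - \frac{928}{7} + 3 Q$ ($M{\left(Q,S \right)} = 3 \left(Q + \frac{1}{7}\right) - 133 = 3 \left(\frac{1}{7} + Q\right) - 133 = \left(\frac{3}{7} + 3 Q\right) - 133 = - \frac{928}{7} + 3 Q$)
$E{\left(P \right)} = -6$ ($E{\left(P \right)} = \left(-1\right) 6 = -6$)
$f = -216$ ($f = \left(-6\right)^{3} = -216$)
$\left(M{\left(-342,-484 \right)} - 247287\right) - f = \left(\left(- \frac{928}{7} + 3 \left(-342\right)\right) - 247287\right) - -216 = \left(\left(- \frac{928}{7} - 1026\right) - 247287\right) + 216 = \left(- \frac{8110}{7} - 247287\right) + 216 = - \frac{1739119}{7} + 216 = - \frac{1737607}{7}$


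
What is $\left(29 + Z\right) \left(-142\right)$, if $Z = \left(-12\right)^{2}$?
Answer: $-24566$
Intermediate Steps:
$Z = 144$
$\left(29 + Z\right) \left(-142\right) = \left(29 + 144\right) \left(-142\right) = 173 \left(-142\right) = -24566$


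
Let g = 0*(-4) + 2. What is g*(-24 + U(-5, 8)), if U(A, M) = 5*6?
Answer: 12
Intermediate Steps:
g = 2 (g = 0 + 2 = 2)
U(A, M) = 30
g*(-24 + U(-5, 8)) = 2*(-24 + 30) = 2*6 = 12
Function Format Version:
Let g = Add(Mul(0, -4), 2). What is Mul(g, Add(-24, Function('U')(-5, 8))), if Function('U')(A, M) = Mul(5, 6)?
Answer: 12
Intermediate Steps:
g = 2 (g = Add(0, 2) = 2)
Function('U')(A, M) = 30
Mul(g, Add(-24, Function('U')(-5, 8))) = Mul(2, Add(-24, 30)) = Mul(2, 6) = 12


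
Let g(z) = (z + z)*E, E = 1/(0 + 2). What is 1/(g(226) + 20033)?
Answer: 1/20259 ≈ 4.9361e-5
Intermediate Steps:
E = ½ (E = 1/2 = ½ ≈ 0.50000)
g(z) = z (g(z) = (z + z)*(½) = (2*z)*(½) = z)
1/(g(226) + 20033) = 1/(226 + 20033) = 1/20259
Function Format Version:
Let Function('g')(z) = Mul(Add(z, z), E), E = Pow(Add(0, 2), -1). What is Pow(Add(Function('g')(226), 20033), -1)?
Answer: Rational(1, 20259) ≈ 4.9361e-5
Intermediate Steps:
E = Rational(1, 2) (E = Pow(2, -1) = Rational(1, 2) ≈ 0.50000)
Function('g')(z) = z (Function('g')(z) = Mul(Add(z, z), Rational(1, 2)) = Mul(Mul(2, z), Rational(1, 2)) = z)
Pow(Add(Function('g')(226), 20033), -1) = Pow(Add(226, 20033), -1) = Pow(20259, -1) = Rational(1, 20259)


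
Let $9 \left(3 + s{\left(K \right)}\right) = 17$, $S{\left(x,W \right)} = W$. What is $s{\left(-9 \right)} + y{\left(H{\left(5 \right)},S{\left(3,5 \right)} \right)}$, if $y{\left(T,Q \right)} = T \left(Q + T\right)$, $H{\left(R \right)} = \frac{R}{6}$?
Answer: $\frac{15}{4} \approx 3.75$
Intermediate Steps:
$s{\left(K \right)} = - \frac{10}{9}$ ($s{\left(K \right)} = -3 + \frac{1}{9} \cdot 17 = -3 + \frac{17}{9} = - \frac{10}{9}$)
$H{\left(R \right)} = \frac{R}{6}$ ($H{\left(R \right)} = R \frac{1}{6} = \frac{R}{6}$)
$s{\left(-9 \right)} + y{\left(H{\left(5 \right)},S{\left(3,5 \right)} \right)} = - \frac{10}{9} + \frac{1}{6} \cdot 5 \left(5 + \frac{1}{6} \cdot 5\right) = - \frac{10}{9} + \frac{5 \left(5 + \frac{5}{6}\right)}{6} = - \frac{10}{9} + \frac{5}{6} \cdot \frac{35}{6} = - \frac{10}{9} + \frac{175}{36} = \frac{15}{4}$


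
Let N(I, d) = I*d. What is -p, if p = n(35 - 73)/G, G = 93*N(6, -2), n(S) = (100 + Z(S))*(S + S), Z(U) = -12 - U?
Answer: -266/31 ≈ -8.5806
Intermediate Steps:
n(S) = 2*S*(88 - S) (n(S) = (100 + (-12 - S))*(S + S) = (88 - S)*(2*S) = 2*S*(88 - S))
G = -1116 (G = 93*(6*(-2)) = 93*(-12) = -1116)
p = 266/31 (p = (2*(35 - 73)*(88 - (35 - 73)))/(-1116) = (2*(-38)*(88 - 1*(-38)))*(-1/1116) = (2*(-38)*(88 + 38))*(-1/1116) = (2*(-38)*126)*(-1/1116) = -9576*(-1/1116) = 266/31 ≈ 8.5806)
-p = -1*266/31 = -266/31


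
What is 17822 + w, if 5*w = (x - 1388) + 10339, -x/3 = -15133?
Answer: 28692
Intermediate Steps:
x = 45399 (x = -3*(-15133) = 45399)
w = 10870 (w = ((45399 - 1388) + 10339)/5 = (44011 + 10339)/5 = (⅕)*54350 = 10870)
17822 + w = 17822 + 10870 = 28692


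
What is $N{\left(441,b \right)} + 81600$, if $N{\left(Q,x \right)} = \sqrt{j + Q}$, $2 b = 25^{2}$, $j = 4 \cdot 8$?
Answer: $81600 + \sqrt{473} \approx 81622.0$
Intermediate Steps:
$j = 32$
$b = \frac{625}{2}$ ($b = \frac{25^{2}}{2} = \frac{1}{2} \cdot 625 = \frac{625}{2} \approx 312.5$)
$N{\left(Q,x \right)} = \sqrt{32 + Q}$
$N{\left(441,b \right)} + 81600 = \sqrt{32 + 441} + 81600 = \sqrt{473} + 81600 = 81600 + \sqrt{473}$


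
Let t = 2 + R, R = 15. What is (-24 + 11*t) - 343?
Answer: -180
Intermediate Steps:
t = 17 (t = 2 + 15 = 17)
(-24 + 11*t) - 343 = (-24 + 11*17) - 343 = (-24 + 187) - 343 = 163 - 343 = -180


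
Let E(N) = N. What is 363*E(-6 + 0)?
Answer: -2178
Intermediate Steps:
363*E(-6 + 0) = 363*(-6 + 0) = 363*(-6) = -2178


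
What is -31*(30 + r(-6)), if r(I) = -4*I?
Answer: -1674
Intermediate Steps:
-31*(30 + r(-6)) = -31*(30 - 4*(-6)) = -31*(30 + 24) = -31*54 = -1674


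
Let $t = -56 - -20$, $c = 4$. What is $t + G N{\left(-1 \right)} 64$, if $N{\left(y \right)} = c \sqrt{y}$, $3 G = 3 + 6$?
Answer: $-36 + 768 i \approx -36.0 + 768.0 i$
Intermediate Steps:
$G = 3$ ($G = \frac{3 + 6}{3} = \frac{1}{3} \cdot 9 = 3$)
$N{\left(y \right)} = 4 \sqrt{y}$
$t = -36$ ($t = -56 + 20 = -36$)
$t + G N{\left(-1 \right)} 64 = -36 + 3 \cdot 4 \sqrt{-1} \cdot 64 = -36 + 3 \cdot 4 i 64 = -36 + 12 i 64 = -36 + 768 i$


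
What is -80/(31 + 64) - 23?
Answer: -453/19 ≈ -23.842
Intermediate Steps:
-80/(31 + 64) - 23 = -80/95 - 23 = (1/95)*(-80) - 23 = -16/19 - 23 = -453/19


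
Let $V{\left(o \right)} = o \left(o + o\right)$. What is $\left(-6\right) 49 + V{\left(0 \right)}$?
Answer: $-294$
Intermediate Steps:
$V{\left(o \right)} = 2 o^{2}$ ($V{\left(o \right)} = o 2 o = 2 o^{2}$)
$\left(-6\right) 49 + V{\left(0 \right)} = \left(-6\right) 49 + 2 \cdot 0^{2} = -294 + 2 \cdot 0 = -294 + 0 = -294$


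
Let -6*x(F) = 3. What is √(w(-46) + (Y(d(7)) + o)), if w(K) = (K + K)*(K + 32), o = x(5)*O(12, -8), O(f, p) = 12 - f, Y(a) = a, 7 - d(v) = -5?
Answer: 10*√13 ≈ 36.056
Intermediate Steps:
x(F) = -½ (x(F) = -⅙*3 = -½)
d(v) = 12 (d(v) = 7 - 1*(-5) = 7 + 5 = 12)
o = 0 (o = -(12 - 1*12)/2 = -(12 - 12)/2 = -½*0 = 0)
w(K) = 2*K*(32 + K) (w(K) = (2*K)*(32 + K) = 2*K*(32 + K))
√(w(-46) + (Y(d(7)) + o)) = √(2*(-46)*(32 - 46) + (12 + 0)) = √(2*(-46)*(-14) + 12) = √(1288 + 12) = √1300 = 10*√13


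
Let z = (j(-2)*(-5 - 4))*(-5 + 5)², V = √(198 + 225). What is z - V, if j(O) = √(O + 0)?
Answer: -3*√47 ≈ -20.567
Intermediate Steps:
j(O) = √O
V = 3*√47 (V = √423 = 3*√47 ≈ 20.567)
z = 0 (z = (√(-2)*(-5 - 4))*(-5 + 5)² = ((I*√2)*(-9))*0² = -9*I*√2*0 = 0)
z - V = 0 - 3*√47 = -3*√47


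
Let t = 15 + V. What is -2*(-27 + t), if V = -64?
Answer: 152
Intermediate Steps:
t = -49 (t = 15 - 64 = -49)
-2*(-27 + t) = -2*(-27 - 49) = -2*(-76) = 152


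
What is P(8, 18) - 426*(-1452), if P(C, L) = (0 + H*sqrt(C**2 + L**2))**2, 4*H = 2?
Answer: 618649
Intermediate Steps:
H = 1/2 (H = (1/4)*2 = 1/2 ≈ 0.50000)
P(C, L) = C**2/4 + L**2/4 (P(C, L) = (0 + sqrt(C**2 + L**2)/2)**2 = (sqrt(C**2 + L**2)/2)**2 = C**2/4 + L**2/4)
P(8, 18) - 426*(-1452) = ((1/4)*8**2 + (1/4)*18**2) - 426*(-1452) = ((1/4)*64 + (1/4)*324) + 618552 = (16 + 81) + 618552 = 97 + 618552 = 618649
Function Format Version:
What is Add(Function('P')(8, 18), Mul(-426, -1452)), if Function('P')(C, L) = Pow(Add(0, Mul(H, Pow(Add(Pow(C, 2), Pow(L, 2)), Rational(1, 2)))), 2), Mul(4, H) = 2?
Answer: 618649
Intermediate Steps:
H = Rational(1, 2) (H = Mul(Rational(1, 4), 2) = Rational(1, 2) ≈ 0.50000)
Function('P')(C, L) = Add(Mul(Rational(1, 4), Pow(C, 2)), Mul(Rational(1, 4), Pow(L, 2))) (Function('P')(C, L) = Pow(Add(0, Mul(Rational(1, 2), Pow(Add(Pow(C, 2), Pow(L, 2)), Rational(1, 2)))), 2) = Pow(Mul(Rational(1, 2), Pow(Add(Pow(C, 2), Pow(L, 2)), Rational(1, 2))), 2) = Add(Mul(Rational(1, 4), Pow(C, 2)), Mul(Rational(1, 4), Pow(L, 2))))
Add(Function('P')(8, 18), Mul(-426, -1452)) = Add(Add(Mul(Rational(1, 4), Pow(8, 2)), Mul(Rational(1, 4), Pow(18, 2))), Mul(-426, -1452)) = Add(Add(Mul(Rational(1, 4), 64), Mul(Rational(1, 4), 324)), 618552) = Add(Add(16, 81), 618552) = Add(97, 618552) = 618649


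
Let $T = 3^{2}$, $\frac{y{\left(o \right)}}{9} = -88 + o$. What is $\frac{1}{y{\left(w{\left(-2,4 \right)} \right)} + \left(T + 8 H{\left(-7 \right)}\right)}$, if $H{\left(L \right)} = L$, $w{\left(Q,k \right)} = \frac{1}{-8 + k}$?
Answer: $- \frac{4}{3365} \approx -0.0011887$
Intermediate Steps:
$y{\left(o \right)} = -792 + 9 o$ ($y{\left(o \right)} = 9 \left(-88 + o\right) = -792 + 9 o$)
$T = 9$
$\frac{1}{y{\left(w{\left(-2,4 \right)} \right)} + \left(T + 8 H{\left(-7 \right)}\right)} = \frac{1}{\left(-792 + \frac{9}{-8 + 4}\right) + \left(9 + 8 \left(-7\right)\right)} = \frac{1}{\left(-792 + \frac{9}{-4}\right) + \left(9 - 56\right)} = \frac{1}{\left(-792 + 9 \left(- \frac{1}{4}\right)\right) - 47} = \frac{1}{\left(-792 - \frac{9}{4}\right) - 47} = \frac{1}{- \frac{3177}{4} - 47} = \frac{1}{- \frac{3365}{4}} = - \frac{4}{3365}$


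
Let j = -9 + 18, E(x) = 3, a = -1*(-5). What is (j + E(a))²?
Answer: 144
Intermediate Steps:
a = 5
j = 9
(j + E(a))² = (9 + 3)² = 12² = 144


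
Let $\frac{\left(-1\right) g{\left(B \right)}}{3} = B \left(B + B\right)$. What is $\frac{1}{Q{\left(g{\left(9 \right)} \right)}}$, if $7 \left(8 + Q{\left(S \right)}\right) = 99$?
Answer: $\frac{7}{43} \approx 0.16279$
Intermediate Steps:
$g{\left(B \right)} = - 6 B^{2}$ ($g{\left(B \right)} = - 3 B \left(B + B\right) = - 3 B 2 B = - 3 \cdot 2 B^{2} = - 6 B^{2}$)
$Q{\left(S \right)} = \frac{43}{7}$ ($Q{\left(S \right)} = -8 + \frac{1}{7} \cdot 99 = -8 + \frac{99}{7} = \frac{43}{7}$)
$\frac{1}{Q{\left(g{\left(9 \right)} \right)}} = \frac{1}{\frac{43}{7}} = \frac{7}{43}$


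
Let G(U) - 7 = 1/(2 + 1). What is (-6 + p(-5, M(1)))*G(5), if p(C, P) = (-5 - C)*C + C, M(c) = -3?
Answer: -242/3 ≈ -80.667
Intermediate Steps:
G(U) = 22/3 (G(U) = 7 + 1/(2 + 1) = 7 + 1/3 = 7 + ⅓ = 22/3)
p(C, P) = C + C*(-5 - C) (p(C, P) = C*(-5 - C) + C = C + C*(-5 - C))
(-6 + p(-5, M(1)))*G(5) = (-6 - 1*(-5)*(4 - 5))*(22/3) = (-6 - 1*(-5)*(-1))*(22/3) = (-6 - 5)*(22/3) = -11*22/3 = -242/3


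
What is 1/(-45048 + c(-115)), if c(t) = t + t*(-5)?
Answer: -1/44588 ≈ -2.2428e-5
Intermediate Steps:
c(t) = -4*t (c(t) = t - 5*t = -4*t)
1/(-45048 + c(-115)) = 1/(-45048 - 4*(-115)) = 1/(-45048 + 460) = 1/(-44588) = -1/44588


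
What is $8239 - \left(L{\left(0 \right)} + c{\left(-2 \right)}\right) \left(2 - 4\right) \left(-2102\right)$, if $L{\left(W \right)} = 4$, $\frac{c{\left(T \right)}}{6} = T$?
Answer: $41871$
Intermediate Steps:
$c{\left(T \right)} = 6 T$
$8239 - \left(L{\left(0 \right)} + c{\left(-2 \right)}\right) \left(2 - 4\right) \left(-2102\right) = 8239 - \left(4 + 6 \left(-2\right)\right) \left(2 - 4\right) \left(-2102\right) = 8239 - \left(4 - 12\right) \left(-2\right) \left(-2102\right) = 8239 - \left(-8\right) \left(-2\right) \left(-2102\right) = 8239 - 16 \left(-2102\right) = 8239 - -33632 = 8239 + 33632 = 41871$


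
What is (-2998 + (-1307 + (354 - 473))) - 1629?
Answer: -6053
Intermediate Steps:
(-2998 + (-1307 + (354 - 473))) - 1629 = (-2998 + (-1307 - 119)) - 1629 = (-2998 - 1426) - 1629 = -4424 - 1629 = -6053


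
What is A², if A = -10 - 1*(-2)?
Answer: 64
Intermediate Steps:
A = -8 (A = -10 + 2 = -8)
A² = (-8)² = 64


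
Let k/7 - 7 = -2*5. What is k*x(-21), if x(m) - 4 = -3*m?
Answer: -1407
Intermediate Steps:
x(m) = 4 - 3*m
k = -21 (k = 49 + 7*(-2*5) = 49 + 7*(-10) = 49 - 70 = -21)
k*x(-21) = -21*(4 - 3*(-21)) = -21*(4 + 63) = -21*67 = -1407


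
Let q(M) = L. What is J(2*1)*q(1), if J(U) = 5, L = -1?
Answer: -5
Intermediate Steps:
q(M) = -1
J(2*1)*q(1) = 5*(-1) = -5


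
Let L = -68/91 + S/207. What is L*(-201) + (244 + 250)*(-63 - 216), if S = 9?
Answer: -288173745/2093 ≈ -1.3768e+5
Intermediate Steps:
L = -1473/2093 (L = -68/91 + 9/207 = -68*1/91 + 9*(1/207) = -68/91 + 1/23 = -1473/2093 ≈ -0.70377)
L*(-201) + (244 + 250)*(-63 - 216) = -1473/2093*(-201) + (244 + 250)*(-63 - 216) = 296073/2093 + 494*(-279) = 296073/2093 - 137826 = -288173745/2093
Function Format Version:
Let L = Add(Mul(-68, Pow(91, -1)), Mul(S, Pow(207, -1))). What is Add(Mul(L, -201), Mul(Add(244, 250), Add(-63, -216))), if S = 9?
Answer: Rational(-288173745, 2093) ≈ -1.3768e+5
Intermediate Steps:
L = Rational(-1473, 2093) (L = Add(Mul(-68, Pow(91, -1)), Mul(9, Pow(207, -1))) = Add(Mul(-68, Rational(1, 91)), Mul(9, Rational(1, 207))) = Add(Rational(-68, 91), Rational(1, 23)) = Rational(-1473, 2093) ≈ -0.70377)
Add(Mul(L, -201), Mul(Add(244, 250), Add(-63, -216))) = Add(Mul(Rational(-1473, 2093), -201), Mul(Add(244, 250), Add(-63, -216))) = Add(Rational(296073, 2093), Mul(494, -279)) = Add(Rational(296073, 2093), -137826) = Rational(-288173745, 2093)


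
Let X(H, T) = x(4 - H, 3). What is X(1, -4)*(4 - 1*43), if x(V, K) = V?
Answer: -117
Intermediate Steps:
X(H, T) = 4 - H
X(1, -4)*(4 - 1*43) = (4 - 1*1)*(4 - 1*43) = (4 - 1)*(4 - 43) = 3*(-39) = -117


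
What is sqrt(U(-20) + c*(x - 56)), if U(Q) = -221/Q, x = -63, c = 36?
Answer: I*sqrt(427295)/10 ≈ 65.368*I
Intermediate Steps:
sqrt(U(-20) + c*(x - 56)) = sqrt(-221/(-20) + 36*(-63 - 56)) = sqrt(-221*(-1/20) + 36*(-119)) = sqrt(221/20 - 4284) = sqrt(-85459/20) = I*sqrt(427295)/10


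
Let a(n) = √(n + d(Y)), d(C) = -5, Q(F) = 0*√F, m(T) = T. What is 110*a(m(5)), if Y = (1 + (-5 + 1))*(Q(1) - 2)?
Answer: 0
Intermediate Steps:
Q(F) = 0
Y = 6 (Y = (1 + (-5 + 1))*(0 - 2) = (1 - 4)*(-2) = -3*(-2) = 6)
a(n) = √(-5 + n) (a(n) = √(n - 5) = √(-5 + n))
110*a(m(5)) = 110*√(-5 + 5) = 110*√0 = 110*0 = 0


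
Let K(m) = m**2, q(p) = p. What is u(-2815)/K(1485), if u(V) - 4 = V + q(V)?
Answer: -5626/2205225 ≈ -0.0025512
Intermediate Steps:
u(V) = 4 + 2*V (u(V) = 4 + (V + V) = 4 + 2*V)
u(-2815)/K(1485) = (4 + 2*(-2815))/(1485**2) = (4 - 5630)/2205225 = -5626*1/2205225 = -5626/2205225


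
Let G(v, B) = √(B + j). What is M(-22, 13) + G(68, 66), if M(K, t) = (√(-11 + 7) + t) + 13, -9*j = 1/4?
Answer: 26 + 2*I + 5*√95/6 ≈ 34.122 + 2.0*I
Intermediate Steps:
j = -1/36 (j = -⅑/4 = -⅑*¼ = -1/36 ≈ -0.027778)
G(v, B) = √(-1/36 + B) (G(v, B) = √(B - 1/36) = √(-1/36 + B))
M(K, t) = 13 + t + 2*I (M(K, t) = (√(-4) + t) + 13 = (2*I + t) + 13 = (t + 2*I) + 13 = 13 + t + 2*I)
M(-22, 13) + G(68, 66) = (13 + 13 + 2*I) + √(-1 + 36*66)/6 = (26 + 2*I) + √(-1 + 2376)/6 = (26 + 2*I) + √2375/6 = (26 + 2*I) + (5*√95)/6 = (26 + 2*I) + 5*√95/6 = 26 + 2*I + 5*√95/6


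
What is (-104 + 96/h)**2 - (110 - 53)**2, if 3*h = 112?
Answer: 344899/49 ≈ 7038.8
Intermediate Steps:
h = 112/3 (h = (1/3)*112 = 112/3 ≈ 37.333)
(-104 + 96/h)**2 - (110 - 53)**2 = (-104 + 96/(112/3))**2 - (110 - 53)**2 = (-104 + 96*(3/112))**2 - 1*57**2 = (-104 + 18/7)**2 - 1*3249 = (-710/7)**2 - 3249 = 504100/49 - 3249 = 344899/49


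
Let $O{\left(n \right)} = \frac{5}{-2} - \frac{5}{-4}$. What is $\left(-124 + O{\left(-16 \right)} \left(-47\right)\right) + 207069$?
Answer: $\frac{828015}{4} \approx 2.07 \cdot 10^{5}$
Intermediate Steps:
$O{\left(n \right)} = - \frac{5}{4}$ ($O{\left(n \right)} = 5 \left(- \frac{1}{2}\right) - - \frac{5}{4} = - \frac{5}{2} + \frac{5}{4} = - \frac{5}{4}$)
$\left(-124 + O{\left(-16 \right)} \left(-47\right)\right) + 207069 = \left(-124 - - \frac{235}{4}\right) + 207069 = \left(-124 + \frac{235}{4}\right) + 207069 = - \frac{261}{4} + 207069 = \frac{828015}{4}$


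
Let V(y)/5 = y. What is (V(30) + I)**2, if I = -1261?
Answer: 1234321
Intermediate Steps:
V(y) = 5*y
(V(30) + I)**2 = (5*30 - 1261)**2 = (150 - 1261)**2 = (-1111)**2 = 1234321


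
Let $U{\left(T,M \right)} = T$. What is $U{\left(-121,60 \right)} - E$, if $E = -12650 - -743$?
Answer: $11786$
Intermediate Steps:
$E = -11907$ ($E = -12650 + 743 = -11907$)
$U{\left(-121,60 \right)} - E = -121 - -11907 = -121 + 11907 = 11786$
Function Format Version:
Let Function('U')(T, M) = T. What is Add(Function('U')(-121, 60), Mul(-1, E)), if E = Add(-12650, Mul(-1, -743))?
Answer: 11786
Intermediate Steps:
E = -11907 (E = Add(-12650, 743) = -11907)
Add(Function('U')(-121, 60), Mul(-1, E)) = Add(-121, Mul(-1, -11907)) = Add(-121, 11907) = 11786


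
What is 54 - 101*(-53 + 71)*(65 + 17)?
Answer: -149022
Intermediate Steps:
54 - 101*(-53 + 71)*(65 + 17) = 54 - 1818*82 = 54 - 101*1476 = 54 - 149076 = -149022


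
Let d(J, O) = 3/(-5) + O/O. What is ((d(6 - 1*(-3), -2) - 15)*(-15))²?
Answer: 47961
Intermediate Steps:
d(J, O) = ⅖ (d(J, O) = 3*(-⅕) + 1 = -⅗ + 1 = ⅖)
((d(6 - 1*(-3), -2) - 15)*(-15))² = ((⅖ - 15)*(-15))² = (-73/5*(-15))² = 219² = 47961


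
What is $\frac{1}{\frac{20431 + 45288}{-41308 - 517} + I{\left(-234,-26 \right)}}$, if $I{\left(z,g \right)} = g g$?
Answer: $\frac{41825}{28207981} \approx 0.0014827$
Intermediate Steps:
$I{\left(z,g \right)} = g^{2}$
$\frac{1}{\frac{20431 + 45288}{-41308 - 517} + I{\left(-234,-26 \right)}} = \frac{1}{\frac{20431 + 45288}{-41308 - 517} + \left(-26\right)^{2}} = \frac{1}{\frac{65719}{-41825} + 676} = \frac{1}{65719 \left(- \frac{1}{41825}\right) + 676} = \frac{1}{- \frac{65719}{41825} + 676} = \frac{1}{\frac{28207981}{41825}} = \frac{41825}{28207981}$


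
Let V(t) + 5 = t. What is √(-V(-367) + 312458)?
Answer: √312830 ≈ 559.31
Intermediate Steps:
V(t) = -5 + t
√(-V(-367) + 312458) = √(-(-5 - 367) + 312458) = √(-1*(-372) + 312458) = √(372 + 312458) = √312830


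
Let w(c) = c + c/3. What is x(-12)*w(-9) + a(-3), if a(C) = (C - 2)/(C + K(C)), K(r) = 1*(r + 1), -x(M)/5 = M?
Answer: -719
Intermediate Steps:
x(M) = -5*M
K(r) = 1 + r (K(r) = 1*(1 + r) = 1 + r)
a(C) = (-2 + C)/(1 + 2*C) (a(C) = (C - 2)/(C + (1 + C)) = (-2 + C)/(1 + 2*C))
w(c) = 4*c/3 (w(c) = c + c/3 = 4*c/3)
x(-12)*w(-9) + a(-3) = (-5*(-12))*((4/3)*(-9)) + (-2 - 3)/(1 + 2*(-3)) = 60*(-12) - 5/(1 - 6) = -720 - 5/(-5) = -720 - ⅕*(-5) = -720 + 1 = -719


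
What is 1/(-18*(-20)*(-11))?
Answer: -1/3960 ≈ -0.00025253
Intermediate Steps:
1/(-18*(-20)*(-11)) = 1/(360*(-11)) = 1/(-3960) = -1/3960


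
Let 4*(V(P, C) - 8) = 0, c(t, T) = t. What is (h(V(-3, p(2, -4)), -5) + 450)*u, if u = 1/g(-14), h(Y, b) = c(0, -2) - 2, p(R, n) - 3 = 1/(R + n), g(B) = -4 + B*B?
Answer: 7/3 ≈ 2.3333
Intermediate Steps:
g(B) = -4 + B²
p(R, n) = 3 + 1/(R + n)
V(P, C) = 8 (V(P, C) = 8 + (¼)*0 = 8 + 0 = 8)
h(Y, b) = -2 (h(Y, b) = 0 - 2 = -2)
u = 1/192 (u = 1/(-4 + (-14)²) = 1/(-4 + 196) = 1/192 ≈ 0.0052083)
(h(V(-3, p(2, -4)), -5) + 450)*u = (-2 + 450)*(1/192) = 448*(1/192) = 7/3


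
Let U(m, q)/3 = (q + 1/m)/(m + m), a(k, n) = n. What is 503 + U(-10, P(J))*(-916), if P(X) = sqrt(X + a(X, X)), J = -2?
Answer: 24463/50 + 1374*I/5 ≈ 489.26 + 274.8*I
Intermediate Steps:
P(X) = sqrt(2)*sqrt(X) (P(X) = sqrt(X + X) = sqrt(2*X) = sqrt(2)*sqrt(X))
U(m, q) = 3*(q + 1/m)/(2*m) (U(m, q) = 3*((q + 1/m)/(m + m)) = 3*((q + 1/m)/((2*m))) = 3*((q + 1/m)*(1/(2*m))) = 3*((q + 1/m)/(2*m)) = 3*(q + 1/m)/(2*m))
503 + U(-10, P(J))*(-916) = 503 + ((3/2)*(1 - 10*sqrt(2)*sqrt(-2))/(-10)**2)*(-916) = 503 + ((3/2)*(1/100)*(1 - 10*sqrt(2)*I*sqrt(2)))*(-916) = 503 + ((3/2)*(1/100)*(1 - 20*I))*(-916) = 503 + (3/200 - 3*I/10)*(-916) = 503 + (-687/50 + 1374*I/5) = 24463/50 + 1374*I/5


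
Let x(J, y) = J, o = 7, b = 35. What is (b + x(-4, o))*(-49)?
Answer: -1519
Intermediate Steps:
(b + x(-4, o))*(-49) = (35 - 4)*(-49) = 31*(-49) = -1519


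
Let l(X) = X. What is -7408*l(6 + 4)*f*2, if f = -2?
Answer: 296320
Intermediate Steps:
-7408*l(6 + 4)*f*2 = -7408*(6 + 4)*(-2)*2 = -7408*10*(-2)*2 = -(-148160)*2 = -7408*(-40) = 296320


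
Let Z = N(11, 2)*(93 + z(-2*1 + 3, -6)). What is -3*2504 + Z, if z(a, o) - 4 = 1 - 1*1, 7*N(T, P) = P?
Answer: -52390/7 ≈ -7484.3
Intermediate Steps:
N(T, P) = P/7
z(a, o) = 4 (z(a, o) = 4 + (1 - 1*1) = 4 + (1 - 1) = 4 + 0 = 4)
Z = 194/7 (Z = ((1/7)*2)*(93 + 4) = (2/7)*97 = 194/7 ≈ 27.714)
-3*2504 + Z = -3*2504 + 194/7 = -7512 + 194/7 = -52390/7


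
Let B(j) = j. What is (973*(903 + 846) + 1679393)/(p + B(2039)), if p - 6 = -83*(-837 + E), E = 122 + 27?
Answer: 3381170/59149 ≈ 57.164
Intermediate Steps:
E = 149
p = 57110 (p = 6 - 83*(-837 + 149) = 6 - 83*(-688) = 6 + 57104 = 57110)
(973*(903 + 846) + 1679393)/(p + B(2039)) = (973*(903 + 846) + 1679393)/(57110 + 2039) = (973*1749 + 1679393)/59149 = (1701777 + 1679393)*(1/59149) = 3381170*(1/59149) = 3381170/59149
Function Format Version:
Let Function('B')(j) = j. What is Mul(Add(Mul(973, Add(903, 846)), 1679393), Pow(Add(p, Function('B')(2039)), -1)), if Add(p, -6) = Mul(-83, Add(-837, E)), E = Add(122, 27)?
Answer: Rational(3381170, 59149) ≈ 57.164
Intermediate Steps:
E = 149
p = 57110 (p = Add(6, Mul(-83, Add(-837, 149))) = Add(6, Mul(-83, -688)) = Add(6, 57104) = 57110)
Mul(Add(Mul(973, Add(903, 846)), 1679393), Pow(Add(p, Function('B')(2039)), -1)) = Mul(Add(Mul(973, Add(903, 846)), 1679393), Pow(Add(57110, 2039), -1)) = Mul(Add(Mul(973, 1749), 1679393), Pow(59149, -1)) = Mul(Add(1701777, 1679393), Rational(1, 59149)) = Mul(3381170, Rational(1, 59149)) = Rational(3381170, 59149)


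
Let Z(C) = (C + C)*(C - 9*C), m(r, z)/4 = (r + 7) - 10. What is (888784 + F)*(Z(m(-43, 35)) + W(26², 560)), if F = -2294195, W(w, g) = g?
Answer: 760518486896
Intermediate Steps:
m(r, z) = -12 + 4*r (m(r, z) = 4*((r + 7) - 10) = 4*((7 + r) - 10) = 4*(-3 + r) = -12 + 4*r)
Z(C) = -16*C² (Z(C) = (2*C)*(-8*C) = -16*C²)
(888784 + F)*(Z(m(-43, 35)) + W(26², 560)) = (888784 - 2294195)*(-16*(-12 + 4*(-43))² + 560) = -1405411*(-16*(-12 - 172)² + 560) = -1405411*(-16*(-184)² + 560) = -1405411*(-16*33856 + 560) = -1405411*(-541696 + 560) = -1405411*(-541136) = 760518486896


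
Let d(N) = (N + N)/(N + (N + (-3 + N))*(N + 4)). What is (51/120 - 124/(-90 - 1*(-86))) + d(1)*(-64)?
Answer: 2537/40 ≈ 63.425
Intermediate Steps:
d(N) = 2*N/(N + (-3 + 2*N)*(4 + N)) (d(N) = (2*N)/(N + (-3 + 2*N)*(4 + N)) = 2*N/(N + (-3 + 2*N)*(4 + N)))
(51/120 - 124/(-90 - 1*(-86))) + d(1)*(-64) = (51/120 - 124/(-90 - 1*(-86))) + (1/(-6 + 1² + 3*1))*(-64) = (51*(1/120) - 124/(-90 + 86)) + (1/(-6 + 1 + 3))*(-64) = (17/40 - 124/(-4)) + (1/(-2))*(-64) = (17/40 - 124*(-¼)) + (1*(-½))*(-64) = (17/40 + 31) - ½*(-64) = 1257/40 + 32 = 2537/40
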